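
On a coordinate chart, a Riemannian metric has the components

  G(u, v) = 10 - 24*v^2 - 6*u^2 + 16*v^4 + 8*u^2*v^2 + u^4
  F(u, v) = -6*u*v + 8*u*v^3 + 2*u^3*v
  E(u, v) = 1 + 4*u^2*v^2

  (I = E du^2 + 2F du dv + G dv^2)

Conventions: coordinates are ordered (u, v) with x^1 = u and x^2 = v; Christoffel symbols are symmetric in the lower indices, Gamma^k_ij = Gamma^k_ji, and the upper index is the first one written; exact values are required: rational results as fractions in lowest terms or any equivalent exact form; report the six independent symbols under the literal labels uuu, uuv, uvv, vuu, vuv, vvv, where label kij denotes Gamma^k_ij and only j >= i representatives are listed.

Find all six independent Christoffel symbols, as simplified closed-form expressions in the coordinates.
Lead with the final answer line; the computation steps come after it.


Answer: Gamma_uuu = 4*u*v^2/(u^4 + 12*u^2*v^2 - 6*u^2 + 16*v^4 - 24*v^2 + 10), Gamma_uuv = 4*u^2*v/(u^4 + 12*u^2*v^2 - 6*u^2 + 16*v^4 - 24*v^2 + 10), Gamma_uvv = 16*u*v^2/(u^4 + 12*u^2*v^2 - 6*u^2 + 16*v^4 - 24*v^2 + 10), Gamma_vuu = (2*u^2*v + 8*v^3 - 6*v)/(u^4 + 12*u^2*v^2 - 6*u^2 + 16*v^4 - 24*v^2 + 10), Gamma_vuv = (2*u^3 + 8*u*v^2 - 6*u)/(u^4 + 12*u^2*v^2 - 6*u^2 + 16*v^4 - 24*v^2 + 10), Gamma_vvv = (8*u^2*v + 32*v^3 - 24*v)/(u^4 + 12*u^2*v^2 - 6*u^2 + 16*v^4 - 24*v^2 + 10)

E = 1 + 4*u^2*v^2; F = -6*u*v + 8*u*v^3 + 2*u^3*v; G = 10 - 24*v^2 - 6*u^2 + 16*v^4 + 8*u^2*v^2 + u^4
Gamma^k_ij = (1/2) g^{kl} (d_i g_jl + d_j g_il - d_l g_ij), with g^inv = (1/(EG-F^2)) [[G, -F], [-F, E]]
first partials: E_u = 8*u*v^2, E_v = 8*u^2*v, F_u = -6*v + 8*v^3 + 6*u^2*v, F_v = -6*u + 24*u*v^2 + 2*u^3, G_u = -12*u + 16*u*v^2 + 4*u^3, G_v = -48*v + 64*v^3 + 16*u^2*v
D = EG - F^2 = 10 - 24*v^2 - 6*u^2 + 16*v^4 + 12*u^2*v^2 + u^4
expanded: Gamma^u_uu = (G E_u - 2F F_u + F E_v)/(2D), Gamma^u_uv = (G E_v - F G_u)/(2D), Gamma^u_vv = (2G F_v - G G_u - F G_v)/(2D), Gamma^v_uu = (2E F_u - E E_v - F E_u)/(2D), Gamma^v_uv = (E G_u - F E_v)/(2D), Gamma^v_vv = (E G_v - 2F F_v + F G_u)/(2D); substitute and cancel common factors


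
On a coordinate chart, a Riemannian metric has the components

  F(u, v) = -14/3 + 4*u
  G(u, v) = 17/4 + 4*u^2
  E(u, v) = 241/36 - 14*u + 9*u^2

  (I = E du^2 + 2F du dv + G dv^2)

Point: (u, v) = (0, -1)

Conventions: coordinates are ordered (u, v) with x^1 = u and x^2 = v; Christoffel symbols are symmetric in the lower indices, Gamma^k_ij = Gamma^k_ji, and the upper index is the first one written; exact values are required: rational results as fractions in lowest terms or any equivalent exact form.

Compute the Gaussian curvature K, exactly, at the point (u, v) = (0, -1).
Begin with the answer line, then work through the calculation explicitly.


Answer: K = -576/961

E = 241/36, F = -14/3, G = 17/4, EG - F^2 = 961/144 at the point
E_u = -14, E_v = 0, F_u = 4, F_v = 0, G_u = 0, G_v = 0
E_vv = 0, F_uv = 0, G_uu = 8
K follows from Brioschi's formula, (det M1 - det M2)/(EG - F^2)^2.
M1 = [[-E_vv/2 + F_uv - G_uu/2, E_u/2, F_u - E_v/2], [F_v - G_u/2, E, F], [G_v/2, F, G]] = [[-4, -7, 4], [0, 241/36, -14/3], [0, -14/3, 17/4]]; det M1 = -961/36
M2 = [[0, E_v/2, G_u/2], [E_v/2, E, F], [G_u/2, F, G]] = [[0, 0, 0], [0, 241/36, -14/3], [0, -14/3, 17/4]]; det M2 = 0
det M1 - det M2 = -961/36; K = -961/36 / (961/144)^2 = -576/961


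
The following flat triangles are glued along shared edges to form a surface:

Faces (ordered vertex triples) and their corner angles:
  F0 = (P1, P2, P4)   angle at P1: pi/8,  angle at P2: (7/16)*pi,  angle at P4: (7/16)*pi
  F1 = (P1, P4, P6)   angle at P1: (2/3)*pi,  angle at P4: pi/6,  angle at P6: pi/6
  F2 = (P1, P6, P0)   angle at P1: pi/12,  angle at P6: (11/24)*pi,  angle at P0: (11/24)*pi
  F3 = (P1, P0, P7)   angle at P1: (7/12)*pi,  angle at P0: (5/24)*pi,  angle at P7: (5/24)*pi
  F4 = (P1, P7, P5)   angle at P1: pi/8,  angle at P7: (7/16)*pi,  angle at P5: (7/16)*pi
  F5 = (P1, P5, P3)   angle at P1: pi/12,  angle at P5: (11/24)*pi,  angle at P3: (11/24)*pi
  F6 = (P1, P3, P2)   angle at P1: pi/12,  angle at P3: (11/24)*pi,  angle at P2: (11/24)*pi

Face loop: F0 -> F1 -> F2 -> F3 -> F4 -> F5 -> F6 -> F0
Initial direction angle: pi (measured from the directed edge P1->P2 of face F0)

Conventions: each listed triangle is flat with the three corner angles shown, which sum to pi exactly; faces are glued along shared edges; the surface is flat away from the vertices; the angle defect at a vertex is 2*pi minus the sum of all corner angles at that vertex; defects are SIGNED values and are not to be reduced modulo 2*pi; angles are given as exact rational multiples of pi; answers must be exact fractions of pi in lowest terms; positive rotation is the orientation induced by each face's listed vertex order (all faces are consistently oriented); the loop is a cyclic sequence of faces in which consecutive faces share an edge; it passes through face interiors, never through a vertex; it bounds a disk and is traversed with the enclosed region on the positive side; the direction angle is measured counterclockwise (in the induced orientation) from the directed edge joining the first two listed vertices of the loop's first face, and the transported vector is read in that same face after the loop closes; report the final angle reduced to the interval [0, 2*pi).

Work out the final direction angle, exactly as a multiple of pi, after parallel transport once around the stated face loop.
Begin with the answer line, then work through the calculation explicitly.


Answer: final direction angle = (5/4)*pi

enclosed vertex P1: corner angles sum to (7/4)*pi, defect = 2*pi - (7/4)*pi = pi/4
the rotation equals the total enclosed defect, so the final angle is initial + defects (mod 2*pi)
final angle = pi + pi/4 = (5/4)*pi (mod 2*pi)


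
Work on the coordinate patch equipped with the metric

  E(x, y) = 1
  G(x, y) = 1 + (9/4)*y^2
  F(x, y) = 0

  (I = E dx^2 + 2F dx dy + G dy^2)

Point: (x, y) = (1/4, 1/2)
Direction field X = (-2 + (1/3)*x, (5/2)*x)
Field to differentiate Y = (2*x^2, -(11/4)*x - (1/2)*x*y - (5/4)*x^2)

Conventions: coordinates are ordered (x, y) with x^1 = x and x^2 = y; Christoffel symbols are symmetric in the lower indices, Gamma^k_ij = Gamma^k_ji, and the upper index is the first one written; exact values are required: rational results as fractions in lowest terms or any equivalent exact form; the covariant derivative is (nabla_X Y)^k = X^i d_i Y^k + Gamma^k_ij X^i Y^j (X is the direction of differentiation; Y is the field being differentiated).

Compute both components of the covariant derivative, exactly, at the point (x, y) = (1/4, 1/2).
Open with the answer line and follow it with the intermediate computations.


Answer: (nabla_X Y)^x = -23/12, (nabla_X Y)^y = 24949/3840

E = 1, F = 0, G = 25/16 at the point
E_x = 0, E_y = 0, F_x = 0, F_y = 0, G_x = 0, G_y = 9/4
EG - F^2 = 25/16;  g^inv = (16/25) * [[25/16, 0], [0, 1]]
first-kind symbols [ij,l] = (1/2)(d_i g_jl + d_j g_il - d_l g_ij): [xx,x] = E_x/2 = 0, [xx,y] = F_x - E_y/2 = 0, [xy,x] = E_y/2 = 0, [xy,y] = G_x/2 = 0, [yy,x] = F_y - G_x/2 = 0, [yy,y] = G_y/2 = 9/8
Gamma^x_ij = (G*[ij,x] - F*[ij,y])/(EG - F^2), Gamma^y_ij = (E*[ij,y] - F*[ij,x])/(EG - F^2)
Gamma_xxx = 0, Gamma_xxy = 0, Gamma_xyy = 0, Gamma_yxx = 0, Gamma_yxy = 0, Gamma_yyy = 18/25
X = (-23/12, 5/8), Y = (1/8, -53/64) at the point


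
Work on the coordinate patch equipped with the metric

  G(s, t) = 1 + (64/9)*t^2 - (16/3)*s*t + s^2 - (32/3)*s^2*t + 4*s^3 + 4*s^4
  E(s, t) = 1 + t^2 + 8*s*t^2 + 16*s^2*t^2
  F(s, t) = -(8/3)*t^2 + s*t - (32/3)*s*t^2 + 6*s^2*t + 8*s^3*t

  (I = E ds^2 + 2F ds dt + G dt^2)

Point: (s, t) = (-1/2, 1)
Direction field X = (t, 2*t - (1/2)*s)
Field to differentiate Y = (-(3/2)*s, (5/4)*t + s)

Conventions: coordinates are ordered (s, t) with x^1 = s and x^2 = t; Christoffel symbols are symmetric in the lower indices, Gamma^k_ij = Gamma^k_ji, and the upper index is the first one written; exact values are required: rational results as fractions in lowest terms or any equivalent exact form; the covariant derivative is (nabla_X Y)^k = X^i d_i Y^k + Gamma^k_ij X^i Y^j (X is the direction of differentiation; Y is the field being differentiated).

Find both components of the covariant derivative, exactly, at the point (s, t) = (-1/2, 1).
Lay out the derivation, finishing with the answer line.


E = 2, F = 8/3, G = 73/9 at the point
E_s = -8, E_t = 2, F_s = -29/3, F_t = 16/3, G_s = 16/3, G_t = 128/9
EG - F^2 = 82/9;  g^inv = (9/82) * [[73/9, -8/3], [-8/3, 2]]
first-kind symbols [ij,l] = (1/2)(d_i g_jl + d_j g_il - d_l g_ij): [ss,s] = E_s/2 = -4, [ss,t] = F_s - E_t/2 = -32/3, [st,s] = E_t/2 = 1, [st,t] = G_s/2 = 8/3, [tt,s] = F_t - G_s/2 = 8/3, [tt,t] = G_t/2 = 64/9
Gamma^s_ij = (G*[ij,s] - F*[ij,t])/(EG - F^2), Gamma^t_ij = (E*[ij,t] - F*[ij,s])/(EG - F^2)
Gamma_sss = -18/41, Gamma_sst = 9/82, Gamma_stt = 12/41, Gamma_tss = -48/41, Gamma_tst = 12/41, Gamma_ttt = 32/41
X = (1, 9/4), Y = (3/4, 3/4) at the point

Answer: (nabla_X Y)^s = -1401/1312, (nabla_X Y)^t = 3257/656


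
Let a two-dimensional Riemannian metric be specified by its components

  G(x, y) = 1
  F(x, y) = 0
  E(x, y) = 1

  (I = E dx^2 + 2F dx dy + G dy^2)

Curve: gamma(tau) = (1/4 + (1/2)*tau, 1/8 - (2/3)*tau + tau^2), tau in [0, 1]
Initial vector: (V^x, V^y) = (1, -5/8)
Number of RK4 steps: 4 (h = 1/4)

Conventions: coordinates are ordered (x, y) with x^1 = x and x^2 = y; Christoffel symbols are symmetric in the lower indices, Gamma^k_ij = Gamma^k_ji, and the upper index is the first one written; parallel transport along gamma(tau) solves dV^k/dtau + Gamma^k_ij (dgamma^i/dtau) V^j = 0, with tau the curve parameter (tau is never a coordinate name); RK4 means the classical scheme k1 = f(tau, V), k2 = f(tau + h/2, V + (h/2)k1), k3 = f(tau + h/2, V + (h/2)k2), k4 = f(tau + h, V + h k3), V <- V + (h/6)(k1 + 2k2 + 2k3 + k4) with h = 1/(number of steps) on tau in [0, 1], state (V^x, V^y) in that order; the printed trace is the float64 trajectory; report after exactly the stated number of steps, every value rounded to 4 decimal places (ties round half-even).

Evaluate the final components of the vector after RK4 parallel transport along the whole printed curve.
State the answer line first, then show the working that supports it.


Answer: V^x = 1.0000, V^y = -0.6250

gamma'(tau) = (1/2, -2/3 + 2*tau); f(tau, V)^k = -Gamma^k_ij(gamma(tau)) gamma'^i(tau) V^j; h = 1/4; intermediate values shown to 6 dp
curve data and Christoffel symbols at the stage parameters:
  tau = 0.000000: gamma = (0.250000, 0.125000), gamma' = (0.500000, -0.666667); Gamma_xxx = 0.000000, Gamma_xxy = 0.000000, Gamma_xyy = 0.000000, Gamma_yxx = 0.000000, Gamma_yxy = 0.000000, Gamma_yyy = 0.000000
  tau = 0.125000: gamma = (0.312500, 0.057292), gamma' = (0.500000, -0.416667); Gamma_xxx = 0.000000, Gamma_xxy = 0.000000, Gamma_xyy = 0.000000, Gamma_yxx = 0.000000, Gamma_yxy = 0.000000, Gamma_yyy = 0.000000
  tau = 0.250000: gamma = (0.375000, 0.020833), gamma' = (0.500000, -0.166667); Gamma_xxx = 0.000000, Gamma_xxy = 0.000000, Gamma_xyy = 0.000000, Gamma_yxx = 0.000000, Gamma_yxy = 0.000000, Gamma_yyy = 0.000000
  tau = 0.375000: gamma = (0.437500, 0.015625), gamma' = (0.500000, 0.083333); Gamma_xxx = 0.000000, Gamma_xxy = 0.000000, Gamma_xyy = 0.000000, Gamma_yxx = 0.000000, Gamma_yxy = 0.000000, Gamma_yyy = 0.000000
  tau = 0.500000: gamma = (0.500000, 0.041667), gamma' = (0.500000, 0.333333); Gamma_xxx = 0.000000, Gamma_xxy = 0.000000, Gamma_xyy = 0.000000, Gamma_yxx = 0.000000, Gamma_yxy = 0.000000, Gamma_yyy = 0.000000
  tau = 0.625000: gamma = (0.562500, 0.098958), gamma' = (0.500000, 0.583333); Gamma_xxx = 0.000000, Gamma_xxy = 0.000000, Gamma_xyy = 0.000000, Gamma_yxx = 0.000000, Gamma_yxy = 0.000000, Gamma_yyy = 0.000000
  tau = 0.750000: gamma = (0.625000, 0.187500), gamma' = (0.500000, 0.833333); Gamma_xxx = 0.000000, Gamma_xxy = 0.000000, Gamma_xyy = 0.000000, Gamma_yxx = 0.000000, Gamma_yxy = 0.000000, Gamma_yyy = 0.000000
  tau = 0.875000: gamma = (0.687500, 0.307292), gamma' = (0.500000, 1.083333); Gamma_xxx = 0.000000, Gamma_xxy = 0.000000, Gamma_xyy = 0.000000, Gamma_yxx = 0.000000, Gamma_yxy = 0.000000, Gamma_yyy = 0.000000
  tau = 1.000000: gamma = (0.750000, 0.458333), gamma' = (0.500000, 1.333333); Gamma_xxx = 0.000000, Gamma_xxy = 0.000000, Gamma_xyy = 0.000000, Gamma_yxx = 0.000000, Gamma_yxy = 0.000000, Gamma_yyy = 0.000000
step 0: V^x = 1.0000, V^y = -0.6250
step 1: k1 = (0.000000, 0.000000), k2 = (0.000000, 0.000000), k3 = (0.000000, 0.000000), k4 = (0.000000, 0.000000); V <- V + (h/6)(k1 + 2k2 + 2k3 + k4): V^x = 1.0000, V^y = -0.6250
step 2: k1 = (0.000000, 0.000000), k2 = (0.000000, 0.000000), k3 = (0.000000, 0.000000), k4 = (0.000000, 0.000000); V <- V + (h/6)(k1 + 2k2 + 2k3 + k4): V^x = 1.0000, V^y = -0.6250
step 3: k1 = (0.000000, 0.000000), k2 = (0.000000, 0.000000), k3 = (0.000000, 0.000000), k4 = (0.000000, 0.000000); V <- V + (h/6)(k1 + 2k2 + 2k3 + k4): V^x = 1.0000, V^y = -0.6250
step 4: k1 = (0.000000, 0.000000), k2 = (0.000000, 0.000000), k3 = (0.000000, 0.000000), k4 = (0.000000, 0.000000); V <- V + (h/6)(k1 + 2k2 + 2k3 + k4): V^x = 1.0000, V^y = -0.6250


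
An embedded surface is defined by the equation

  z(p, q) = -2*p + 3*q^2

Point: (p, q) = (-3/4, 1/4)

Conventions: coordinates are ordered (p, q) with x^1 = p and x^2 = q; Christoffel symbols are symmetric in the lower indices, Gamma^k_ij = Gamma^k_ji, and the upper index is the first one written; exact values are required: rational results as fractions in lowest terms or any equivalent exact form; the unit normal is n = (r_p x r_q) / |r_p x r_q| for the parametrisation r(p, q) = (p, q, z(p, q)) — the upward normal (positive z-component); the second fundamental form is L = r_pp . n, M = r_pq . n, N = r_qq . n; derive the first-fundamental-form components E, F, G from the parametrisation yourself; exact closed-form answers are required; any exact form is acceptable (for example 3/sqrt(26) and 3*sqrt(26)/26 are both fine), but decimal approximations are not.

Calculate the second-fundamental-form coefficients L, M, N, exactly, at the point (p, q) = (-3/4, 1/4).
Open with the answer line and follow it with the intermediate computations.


Answer: L = 0, M = 0, N = 12*sqrt(29)/29

z_p = -2, z_q = 3/2, z_pp = 0, z_pq = 0, z_qq = 6
E = 5, F = -3, G = 13/4; answer radicand W^2 = 29/4
unnormalised second-form numerators: l = 0, m = 0, n = 6; L = l/sqrt(29/4), and similarly M = m/sqrt(W^2), N = n/sqrt(W^2)


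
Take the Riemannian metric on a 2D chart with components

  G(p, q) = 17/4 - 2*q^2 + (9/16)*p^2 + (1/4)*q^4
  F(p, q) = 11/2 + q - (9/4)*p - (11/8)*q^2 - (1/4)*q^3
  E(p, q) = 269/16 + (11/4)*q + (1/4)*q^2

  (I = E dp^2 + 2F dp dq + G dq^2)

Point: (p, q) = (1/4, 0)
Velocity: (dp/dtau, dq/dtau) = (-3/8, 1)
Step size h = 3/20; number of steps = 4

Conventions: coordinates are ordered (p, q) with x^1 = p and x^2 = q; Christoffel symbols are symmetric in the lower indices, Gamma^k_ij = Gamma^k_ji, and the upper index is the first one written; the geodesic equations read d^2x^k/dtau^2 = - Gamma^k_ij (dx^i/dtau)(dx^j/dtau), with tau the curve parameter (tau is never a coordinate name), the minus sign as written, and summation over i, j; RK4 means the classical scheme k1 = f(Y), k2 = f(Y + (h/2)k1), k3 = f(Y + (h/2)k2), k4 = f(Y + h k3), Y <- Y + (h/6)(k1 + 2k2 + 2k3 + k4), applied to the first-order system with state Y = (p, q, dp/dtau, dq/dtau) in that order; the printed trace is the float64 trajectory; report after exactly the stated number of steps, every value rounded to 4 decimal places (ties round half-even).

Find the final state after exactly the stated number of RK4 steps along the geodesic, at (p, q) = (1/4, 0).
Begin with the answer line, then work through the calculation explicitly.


Answer: p = 0.0160, q = 0.6603, dp/dtau = -0.4058, dq/dtau = 1.2596

f(Y) = (dp/dtau, dq/dtau, -Gamma^p_ij Y'^i Y'^j, -Gamma^q_ij Y'^i Y'^j) with the Gammas evaluated at the stage position; h = 0.150000; intermediate values shown to 6 dp
step 0: p = 0.2500, q = 0.0000, dp/dtau = -0.3750, dq/dtau = 1.0000
step 1:
  k1: at (p, q) = (0.250000, 0.000000), (dp/dtau, dq/dtau) = (-0.375000, 1.000000); Gamma_ppp = 0.375503, Gamma_ppq = 0.109047, Gamma_pqq = 0.077259, Gamma_qpp = -1.278610, Gamma_qpq = -0.092831, Gamma_qqq = -0.089020; k1 = (-0.375000, 1.000000, -0.048279, 0.199201)
  k2: at (p, q) = (0.221875, 0.075000), (dp/dtau, dq/dtau) = (-0.378621, 1.014940); Gamma_ppp = 0.393473, Gamma_ppq = 0.113226, Gamma_pqq = 0.076604, Gamma_qpp = -1.321438, Gamma_qpq = -0.105244, Gamma_qqq = -0.126103; k2 = (-0.378621, 1.014940, -0.048296, 0.238447)
  k3: at (p, q) = (0.221603, 0.076121), (dp/dtau, dq/dtau) = (-0.378622, 1.017884); Gamma_ppp = 0.393692, Gamma_ppq = 0.113273, Gamma_pqq = 0.076580, Gamma_qpp = -1.322028, Gamma_qpq = -0.105385, Gamma_qqq = -0.126637; k3 = (-0.378622, 1.017884, -0.048473, 0.239497)
  k4: at (p, q) = (0.193207, 0.152683), (dp/dtau, dq/dtau) = (-0.382271, 1.035925); Gamma_ppp = 0.413458, Gamma_ppq = 0.117689, Gamma_pqq = 0.076012, Gamma_qpp = -1.374588, Gamma_qpq = -0.118722, Gamma_qqq = -0.165157; k4 = (-0.382271, 1.035925, -0.048780, 0.284078)
  Y <- Y + (h/6)(k1 + 2k2 + 2k3 + k4): p = 0.1932, q = 0.1525, dp/dtau = -0.3823, dq/dtau = 1.0360
step 2:
  k1: at (p, q) = (0.193206, 0.152539), (dp/dtau, dq/dtau) = (-0.382265, 1.035979); Gamma_ppp = 0.413442, Gamma_ppq = 0.117687, Gamma_pqq = 0.076018, Gamma_qpp = -1.374524, Gamma_qpq = -0.118715, Gamma_qqq = -0.165094; k1 = (-0.382265, 1.035979, -0.048789, 0.284015)
  k2: at (p, q) = (0.164536, 0.230238), (dp/dtau, dq/dtau) = (-0.385924, 1.057280); Gamma_ppp = 0.435267, Gamma_ppq = 0.122361, Gamma_pqq = 0.075529, Gamma_qpp = -1.438143, Gamma_qpq = -0.133180, Gamma_qqq = -0.205167; k2 = (-0.385924, 1.057280, -0.049403, 0.334855)
  k3: at (p, q) = (0.164262, 0.231835), (dp/dtau, dq/dtau) = (-0.385970, 1.061093); Gamma_ppp = 0.435596, Gamma_ppq = 0.122419, Gamma_pqq = 0.075482, Gamma_qpp = -1.439297, Gamma_qpq = -0.133372, Gamma_qqq = -0.205940; k3 = (-0.385970, 1.061093, -0.049606, 0.337043)
  k4: at (p, q) = (0.135311, 0.311703), (dp/dtau, dq/dtau) = (-0.389706, 1.086536); Gamma_ppp = 0.460063, Gamma_ppq = 0.127403, Gamma_pqq = 0.074992, Gamma_qpp = -1.516999, Gamma_qpq = -0.149335, Gamma_qqq = -0.248425; k4 = (-0.389706, 1.086536, -0.050510, 0.397203)
  Y <- Y + (h/6)(k1 + 2k2 + 2k3 + k4): p = 0.1353, q = 0.3115, dp/dtau = -0.3897, dq/dtau = 1.0866
step 3:
  k1: at (p, q) = (0.135312, 0.311521), (dp/dtau, dq/dtau) = (-0.389698, 1.086605); Gamma_ppp = 0.460036, Gamma_ppq = 0.127401, Gamma_pqq = 0.075001, Gamma_qpp = -1.516866, Gamma_qpq = -0.149323, Gamma_qqq = -0.248341; k1 = (-0.389698, 1.086605, -0.050523, 0.397116)
  k2: at (p, q) = (0.106085, 0.393016), (dp/dtau, dq/dtau) = (-0.393487, 1.116388); Gamma_ppp = 0.487557, Gamma_ppq = 0.132728, Gamma_pqq = 0.074504, Gamma_qpp = -1.611058, Gamma_qpq = -0.167101, Gamma_qqq = -0.293420; k2 = (-0.393487, 1.116388, -0.051735, 0.468329)
  k3: at (p, q) = (0.105801, 0.395250), (dp/dtau, dq/dtau) = (-0.393578, 1.121729); Gamma_ppp = 0.488088, Gamma_ppq = 0.132800, Gamma_pqq = 0.074417, Gamma_qpp = -1.613347, Gamma_qpq = -0.167392, Gamma_qqq = -0.294556; k3 = (-0.393578, 1.121729, -0.051984, 0.472744)
  k4: at (p, q) = (0.076275, 0.479780), (dp/dtau, dq/dtau) = (-0.397495, 1.157516); Gamma_ppp = 0.519672, Gamma_ppq = 0.138550, Gamma_pqq = 0.073783, Gamma_qpp = -1.729955, Gamma_qpq = -0.187628, Gamma_qqq = -0.343523; k4 = (-0.397495, 1.157516, -0.053472, 0.560946)
  Y <- Y + (h/6)(k1 + 2k2 + 2k3 + k4): p = 0.0763, q = 0.4795, dp/dtau = -0.3975, dq/dtau = 1.1576
step 4:
  k1: at (p, q) = (0.076279, 0.479530), (dp/dtau, dq/dtau) = (-0.397484, 1.157610); Gamma_ppp = 0.519620, Gamma_ppq = 0.138547, Gamma_pqq = 0.073798, Gamma_qpp = -1.729674, Gamma_qpq = -0.187604, Gamma_qqq = -0.343397; k1 = (-0.397484, 1.157610, -0.053492, 0.560804)
  k2: at (p, q) = (0.046468, 0.566350), (dp/dtau, dq/dtau) = (-0.401495, 1.199670); Gamma_ppp = 0.555964, Gamma_ppq = 0.144773, Gamma_pqq = 0.073013, Gamma_qpp = -1.873420, Gamma_qpq = -0.210854, Gamma_qqq = -0.396554; k2 = (-0.401495, 1.199670, -0.055238, 0.669596)
  k3: at (p, q) = (0.046167, 0.569505), (dp/dtau, dq/dtau) = (-0.401626, 1.207829); Gamma_ppp = 0.556894, Gamma_ppq = 0.144867, Gamma_pqq = 0.072850, Gamma_qpp = -1.878165, Gamma_qpq = -0.211353, Gamma_qqq = -0.398310; k3 = (-0.401626, 1.207829, -0.055557, 0.678977)
  k4: at (p, q) = (0.016035, 0.660704), (dp/dtau, dq/dtau) = (-0.405817, 1.259456); Gamma_ppp = 0.599912, Gamma_ppq = 0.151697, Gamma_pqq = 0.071661, Gamma_qpp = -2.061793, Gamma_qpq = -0.238874, Gamma_qqq = -0.457823; k4 = (-0.405817, 1.259456, -0.057402, 0.821584)
  Y <- Y + (h/6)(k1 + 2k2 + 2k3 + k4): p = 0.0160, q = 0.6603, dp/dtau = -0.4058, dq/dtau = 1.2596


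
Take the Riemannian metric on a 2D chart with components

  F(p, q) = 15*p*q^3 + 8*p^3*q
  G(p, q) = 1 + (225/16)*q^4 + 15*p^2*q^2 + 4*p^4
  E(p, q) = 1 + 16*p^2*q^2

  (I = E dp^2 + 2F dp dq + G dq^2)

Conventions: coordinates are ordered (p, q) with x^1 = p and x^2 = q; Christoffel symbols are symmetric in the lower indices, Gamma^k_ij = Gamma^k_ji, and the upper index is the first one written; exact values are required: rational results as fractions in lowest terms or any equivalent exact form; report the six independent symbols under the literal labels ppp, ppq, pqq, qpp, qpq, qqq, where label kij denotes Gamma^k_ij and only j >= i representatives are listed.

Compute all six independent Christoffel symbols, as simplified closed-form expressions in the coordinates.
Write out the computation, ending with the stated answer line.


E = 1 + 16*p^2*q^2; F = 15*p*q^3 + 8*p^3*q; G = 1 + (225/16)*q^4 + 15*p^2*q^2 + 4*p^4
Gamma^k_ij = (1/2) g^{kl} (d_i g_jl + d_j g_il - d_l g_ij), with g^inv = (1/(EG-F^2)) [[G, -F], [-F, E]]
first partials: E_p = 32*p*q^2, E_q = 32*p^2*q, F_p = 15*q^3 + 24*p^2*q, F_q = 45*p*q^2 + 8*p^3, G_p = 30*p*q^2 + 16*p^3, G_q = (225/4)*q^3 + 30*p^2*q
D = EG - F^2 = 1 + (225/16)*q^4 + 31*p^2*q^2 + 4*p^4
expanded: Gamma^p_pp = (G E_p - 2F F_p + F E_q)/(2D), Gamma^p_pq = (G E_q - F G_p)/(2D), Gamma^p_qq = (2G F_q - G G_p - F G_q)/(2D), Gamma^q_pp = (2E F_p - E E_q - F E_p)/(2D), Gamma^q_pq = (E G_p - F E_q)/(2D), Gamma^q_qq = (E G_q - 2F F_q + F G_p)/(2D); substitute and cancel common factors

Answer: Gamma_ppp = 256*p*q^2/(64*p^4 + 496*p^2*q^2 + 225*q^4 + 16), Gamma_ppq = 256*p^2*q/(64*p^4 + 496*p^2*q^2 + 225*q^4 + 16), Gamma_pqq = 480*p*q^2/(64*p^4 + 496*p^2*q^2 + 225*q^4 + 16), Gamma_qpp = (128*p^2*q + 240*q^3)/(64*p^4 + 496*p^2*q^2 + 225*q^4 + 16), Gamma_qpq = (128*p^3 + 240*p*q^2)/(64*p^4 + 496*p^2*q^2 + 225*q^4 + 16), Gamma_qqq = (240*p^2*q + 450*q^3)/(64*p^4 + 496*p^2*q^2 + 225*q^4 + 16)


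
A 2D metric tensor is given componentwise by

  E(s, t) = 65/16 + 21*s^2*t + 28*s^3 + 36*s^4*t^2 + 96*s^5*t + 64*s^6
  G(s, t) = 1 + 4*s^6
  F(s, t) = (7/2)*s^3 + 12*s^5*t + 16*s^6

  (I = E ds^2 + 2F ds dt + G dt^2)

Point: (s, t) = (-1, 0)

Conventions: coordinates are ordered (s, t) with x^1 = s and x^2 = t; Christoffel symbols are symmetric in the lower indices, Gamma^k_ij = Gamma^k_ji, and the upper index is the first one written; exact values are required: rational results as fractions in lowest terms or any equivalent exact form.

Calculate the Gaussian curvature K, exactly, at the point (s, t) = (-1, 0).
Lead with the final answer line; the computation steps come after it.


Answer: K = -1024/55225

E = 641/16, F = 25/2, G = 5, EG - F^2 = 705/16 at the point
E_s = -300, E_t = -75, F_s = -171/2, F_t = -12, G_s = -24, G_t = 0
E_tt = 72, F_st = 60, G_ss = 120
K follows from Brioschi's formula, (det M1 - det M2)/(EG - F^2)^2.
M1 = [[-E_tt/2 + F_st - G_ss/2, E_s/2, F_s - E_t/2], [F_t - G_s/2, E, F], [G_t/2, F, G]] = [[-36, -150, -48], [0, 641/16, 25/2], [0, 25/2, 5]]; det M1 = -6345/4
M2 = [[0, E_t/2, G_s/2], [E_t/2, E, F], [G_s/2, F, G]] = [[0, -75/2, -12], [-75/2, 641/16, 25/2], [-12, 25/2, 5]]; det M2 = -6201/4
det M1 - det M2 = -36; K = -36 / (705/16)^2 = -1024/55225


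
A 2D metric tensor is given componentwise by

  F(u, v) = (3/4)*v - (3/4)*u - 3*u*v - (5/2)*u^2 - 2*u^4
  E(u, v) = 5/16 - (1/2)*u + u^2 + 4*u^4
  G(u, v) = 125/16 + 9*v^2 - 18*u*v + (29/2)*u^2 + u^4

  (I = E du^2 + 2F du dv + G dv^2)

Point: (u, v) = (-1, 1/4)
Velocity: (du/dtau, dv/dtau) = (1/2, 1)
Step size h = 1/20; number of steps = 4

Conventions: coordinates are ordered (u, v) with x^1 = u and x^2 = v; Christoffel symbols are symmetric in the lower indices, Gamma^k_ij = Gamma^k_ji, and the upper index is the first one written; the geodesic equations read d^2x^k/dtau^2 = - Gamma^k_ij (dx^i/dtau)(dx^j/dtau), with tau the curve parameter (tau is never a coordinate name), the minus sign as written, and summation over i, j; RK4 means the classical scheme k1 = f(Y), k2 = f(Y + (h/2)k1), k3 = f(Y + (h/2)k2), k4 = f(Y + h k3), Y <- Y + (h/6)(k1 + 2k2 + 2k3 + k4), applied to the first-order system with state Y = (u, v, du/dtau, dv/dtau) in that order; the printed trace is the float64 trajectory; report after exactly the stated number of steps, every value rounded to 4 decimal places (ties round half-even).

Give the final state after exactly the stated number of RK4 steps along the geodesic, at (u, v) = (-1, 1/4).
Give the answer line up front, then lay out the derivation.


Answer: u = -0.9796, v = 0.4415, du/dtau = -0.2979, dv/dtau = 0.8907

f(Y) = (du/dtau, dv/dtau, -Gamma^u_ij Y'^i Y'^j, -Gamma^v_ij Y'^i Y'^j) with the Gammas evaluated at the stage position; h = 0.050000; intermediate values shown to 6 dp
step 0: u = -1.0000, v = 0.2500, du/dtau = 0.5000, dv/dtau = 1.0000
step 1:
  k1: at (u, v) = (-1.000000, 0.250000), (du/dtau, dv/dtau) = (0.500000, 1.000000); Gamma_uuu = -1.465582, Gamma_uuv = -0.335846, Gamma_uvv = 4.267483, Gamma_vuu = 0.260019, Gamma_vuv = -0.694082, Gamma_vvv = 0.819464; k1 = (0.500000, 1.000000, -3.565241, -0.190387)
  k2: at (u, v) = (-0.987500, 0.275000), (du/dtau, dv/dtau) = (0.410869, 0.995240); Gamma_uuu = -1.483495, Gamma_uuv = -0.316743, Gamma_uvv = 4.383884, Gamma_vuu = 0.254338, Gamma_vuv = -0.686160, Gamma_vvv = 0.796046; k2 = (0.410869, 0.995240, -3.832777, -0.270262)
  k3: at (u, v) = (-0.989728, 0.274881), (du/dtau, dv/dtau) = (0.404181, 0.993243); Gamma_uuu = -1.481317, Gamma_uuv = -0.317545, Gamma_uvv = 4.365646, Gamma_vuu = 0.254742, Gamma_vuv = -0.686122, Gamma_vvv = 0.796659; k3 = (0.404181, 0.993243, -3.809904, -0.276659)
  k4: at (u, v) = (-0.979791, 0.299662), (du/dtau, dv/dtau) = (0.309505, 0.986167); Gamma_uuu = -1.496591, Gamma_uuv = -0.299186, Gamma_uvv = 4.465975, Gamma_vuu = 0.249723, Gamma_vuv = -0.678469, Gamma_vvv = 0.773840; k4 = (0.309505, 0.986167, -4.017274, -0.362332)
  Y <- Y + (h/6)(k1 + 2k2 + 2k3 + k4): u = -0.9797, v = 0.2997, du/dtau = 0.3094, dv/dtau = 0.9863
step 2:
  k1: at (u, v) = (-0.979670, 0.299693), (du/dtau, dv/dtau) = (0.309434, 0.986279); Gamma_uuu = -1.496715, Gamma_uuv = -0.299124, Gamma_uvv = 4.467019, Gamma_vuu = 0.249698, Gamma_vuv = -0.678464, Gamma_vvv = 0.773783; k1 = (0.309434, 0.986279, -4.019385, -0.362483)
  k2: at (u, v) = (-0.971934, 0.324350), (du/dtau, dv/dtau) = (0.208950, 0.977217); Gamma_uuu = -1.509726, Gamma_uuv = -0.281470, Gamma_uvv = 4.553134, Gamma_vuu = 0.245229, Gamma_vuv = -0.671029, Gamma_vvv = 0.751557; k2 = (0.208950, 0.977217, -4.167164, -0.454374)
  k3: at (u, v) = (-0.974446, 0.324123), (du/dtau, dv/dtau) = (0.205255, 0.974919); Gamma_uuu = -1.507248, Gamma_uuv = -0.282597, Gamma_uvv = 4.531132, Gamma_vuu = 0.245670, Gamma_vuv = -0.670988, Gamma_vvv = 0.752510; k3 = (0.205255, 0.974919, -4.130095, -0.457047)
  k4: at (u, v) = (-0.969407, 0.348439), (du/dtau, dv/dtau) = (0.102930, 0.963426); Gamma_uuu = -1.517468, Gamma_uuv = -0.266273, Gamma_uvv = 4.596087, Gamma_vuu = 0.241804, Gamma_vuv = -0.663754, Gamma_vvv = 0.731533; k4 = (0.102930, 0.963426, -4.197157, -0.549921)
  Y <- Y + (h/6)(k1 + 2k2 + 2k3 + k4): u = -0.9693, v = 0.3485, du/dtau = 0.1027, dv/dtau = 0.9635
step 3:
  k1: at (u, v) = (-0.969330, 0.348476), (du/dtau, dv/dtau) = (0.102676, 0.963485); Gamma_uuu = -1.517550, Gamma_uuv = -0.266219, Gamma_uvv = 4.596804, Gamma_vuu = 0.241787, Gamma_vuv = -0.663746, Gamma_vvv = 0.731477; k1 = (0.102676, 0.963485, -4.198558, -0.550258)
  k2: at (u, v) = (-0.966763, 0.372563), (du/dtau, dv/dtau) = (-0.002288, 0.949729); Gamma_uuu = -1.525219, Gamma_uuv = -0.251193, Gamma_uvv = 4.641649, Gamma_vuu = 0.238445, Gamma_vuv = -0.656652, Gamma_vvv = 0.711723; k2 = (-0.002288, 0.949729, -4.187778, -0.644818)
  k3: at (u, v) = (-0.969387, 0.372219), (du/dtau, dv/dtau) = (-0.002019, 0.947364); Gamma_uuu = -1.522596, Gamma_uuv = -0.252559, Gamma_uvv = 4.617654, Gamma_vuu = 0.238896, Gamma_vuv = -0.656613, Gamma_vvv = 0.712937; k3 = (-0.002019, 0.947364, -4.145302, -0.642374)
  k4: at (u, v) = (-0.969431, 0.395844), (du/dtau, dv/dtau) = (-0.104590, 0.931366); Gamma_uuu = -1.527510, Gamma_uuv = -0.239250, Gamma_uvv = 4.639256, Gamma_vuu = 0.236083, Gamma_vuv = -0.649659, Gamma_vvv = 0.694869; k4 = (-0.104590, 0.931366, -4.054192, -0.731910)
  Y <- Y + (h/6)(k1 + 2k2 + 2k3 + k4): u = -0.9694, v = 0.3959, du/dtau = -0.1050, dv/dtau = 0.9313
step 4:
  k1: at (u, v) = (-0.969418, 0.395885), (du/dtau, dv/dtau) = (-0.104982, 0.931347); Gamma_uuu = -1.527531, Gamma_uuv = -0.239221, Gamma_uvv = 4.639414, Gamma_vuu = 0.236076, Gamma_vuv = -0.649648, Gamma_vvv = 0.694834; k1 = (-0.104982, 0.931347, -4.054206, -0.732344)
  k2: at (u, v) = (-0.972042, 0.419168), (du/dtau, dv/dtau) = (-0.206337, 0.913038); Gamma_uuu = -1.529733, Gamma_uuv = -0.227617, Gamma_uvv = 4.637690, Gamma_vuu = 0.233753, Gamma_vuv = -0.642771, Gamma_vvv = 0.678416; k2 = (-0.206337, 0.913038, -3.886795, -0.817694)
  k3: at (u, v) = (-0.974576, 0.418711), (du/dtau, dv/dtau) = (-0.202152, 0.910905); Gamma_uuu = -1.527156, Gamma_uuv = -0.229070, Gamma_uvv = 4.614134, Gamma_vuu = 0.234187, Gamma_vuv = -0.642746, Gamma_vvv = 0.679745; k3 = (-0.202152, 0.910905, -3.850519, -0.810298)
  k4: at (u, v) = (-0.979526, 0.441430), (du/dtau, dv/dtau) = (-0.297508, 0.890832); Gamma_uuu = -1.526818, Gamma_uuv = -0.219266, Gamma_uvv = 4.590802, Gamma_vuu = 0.232308, Gamma_vuv = -0.635979, Gamma_vvv = 0.665129; k4 = (-0.297508, 0.890832, -3.624261, -0.885502)
  Y <- Y + (h/6)(k1 + 2k2 + 2k3 + k4): u = -0.9796, v = 0.4415, du/dtau = -0.2979, dv/dtau = 0.8907


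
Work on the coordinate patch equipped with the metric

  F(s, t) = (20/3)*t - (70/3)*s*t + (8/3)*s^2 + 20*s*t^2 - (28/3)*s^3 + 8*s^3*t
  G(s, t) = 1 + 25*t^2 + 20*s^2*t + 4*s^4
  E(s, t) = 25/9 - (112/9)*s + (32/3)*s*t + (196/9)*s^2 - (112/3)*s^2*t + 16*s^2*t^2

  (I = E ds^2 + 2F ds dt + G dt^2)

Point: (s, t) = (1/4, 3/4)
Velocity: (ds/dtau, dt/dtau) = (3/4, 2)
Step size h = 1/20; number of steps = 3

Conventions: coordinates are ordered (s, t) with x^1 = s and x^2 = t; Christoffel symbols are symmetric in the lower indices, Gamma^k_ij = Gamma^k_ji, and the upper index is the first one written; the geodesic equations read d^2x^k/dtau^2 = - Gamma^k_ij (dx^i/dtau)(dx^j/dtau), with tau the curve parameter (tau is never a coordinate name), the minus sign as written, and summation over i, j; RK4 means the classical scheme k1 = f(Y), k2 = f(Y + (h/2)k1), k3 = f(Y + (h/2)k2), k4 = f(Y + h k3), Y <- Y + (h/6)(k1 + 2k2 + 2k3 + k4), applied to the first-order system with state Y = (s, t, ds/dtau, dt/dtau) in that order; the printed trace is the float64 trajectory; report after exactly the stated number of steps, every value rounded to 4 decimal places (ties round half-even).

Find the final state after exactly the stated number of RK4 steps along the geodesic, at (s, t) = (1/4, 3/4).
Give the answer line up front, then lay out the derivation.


Answer: s = 0.3528, t = 1.0065, ds/dtau = 0.6371, dt/dtau = 1.4857

f(Y) = (ds/dtau, dt/dtau, -Gamma^s_ij Y'^i Y'^j, -Gamma^t_ij Y'^i Y'^j) with the Gammas evaluated at the stage position; h = 0.050000; intermediate values shown to 6 dp
step 0: s = 0.2500, t = 0.7500, ds/dtau = 0.7500, dt/dtau = 2.0000
step 1:
  k1: at (s, t) = (0.250000, 0.750000), (ds/dtau, dt/dtau) = (0.750000, 2.000000); Gamma_sss = -0.090638, Gamma_sst = 0.054383, Gamma_stt = 0.271913, Gamma_tss = -0.383150, Gamma_tst = 0.229890, Gamma_ttt = 1.149449; k1 = (0.750000, 2.000000, -1.199815, -5.071944)
  k2: at (s, t) = (0.268750, 0.800000), (ds/dtau, dt/dtau) = (0.720005, 1.873201); Gamma_sss = -0.072274, Gamma_sst = 0.052974, Gamma_stt = 0.246390, Gamma_tss = -0.318940, Gamma_tst = 0.233769, Gamma_ttt = 1.087296; k2 = (0.720005, 1.873201, -0.969980, -4.280430)
  k3: at (s, t) = (0.268000, 0.796830), (ds/dtau, dt/dtau) = (0.725750, 1.892989); Gamma_sss = -0.073267, Gamma_sst = 0.053093, Gamma_stt = 0.247633, Gamma_tss = -0.322811, Gamma_tst = 0.233924, Gamma_ttt = 1.091061; k3 = (0.725750, 1.892989, -0.994662, -4.382434)
  k4: at (s, t) = (0.286288, 0.844649), (ds/dtau, dt/dtau) = (0.700267, 1.780878); Gamma_sss = -0.058667, Gamma_sst = 0.052158, Gamma_stt = 0.227734, Gamma_tss = -0.266837, Gamma_tst = 0.237230, Gamma_ttt = 1.035801; k4 = (0.700267, 1.780878, -0.823588, -3.745916)
  Y <- Y + (h/6)(k1 + 2k2 + 2k3 + k4): s = 0.2862, t = 0.8443, ds/dtau = 0.7004, dt/dtau = 1.7821
step 2:
  k1: at (s, t) = (0.286181, 0.844277), (ds/dtau, dt/dtau) = (0.700394, 1.782137); Gamma_sss = -0.058767, Gamma_sst = 0.052167, Gamma_stt = 0.227859, Gamma_tss = -0.267251, Gamma_tst = 0.237236, Gamma_ttt = 1.036212; k1 = (0.700394, 1.782137, -0.825085, -3.752154)
  k2: at (s, t) = (0.303691, 0.888831), (ds/dtau, dt/dtau) = (0.679767, 1.688333); Gamma_sss = -0.047263, Gamma_sst = 0.051662, Gamma_stt = 0.212641, Gamma_tss = -0.219681, Gamma_tst = 0.240124, Gamma_ttt = 0.988356; k2 = (0.679767, 1.688333, -0.702868, -3.266934)
  k3: at (s, t) = (0.303176, 0.886485), (ds/dtau, dt/dtau) = (0.682823, 1.700463); Gamma_sss = -0.047796, Gamma_sst = 0.051719, Gamma_stt = 0.213237, Gamma_tss = -0.222070, Gamma_tst = 0.240295, Gamma_ttt = 0.990741; k3 = (0.682823, 1.700463, -0.714409, -3.319284)
  k4: at (s, t) = (0.320323, 0.929300), (ds/dtau, dt/dtau) = (0.664674, 1.616173); Gamma_sss = -0.038174, Gamma_sst = 0.051515, Gamma_stt = 0.201028, Gamma_tss = -0.179954, Gamma_tst = 0.242846, Gamma_ttt = 0.947660; k4 = (0.664674, 1.616173, -0.618901, -2.917543)
  Y <- Y + (h/6)(k1 + 2k2 + 2k3 + k4): s = 0.3203, t = 0.9291, ds/dtau = 0.6647, dt/dtau = 1.6168
step 3:
  k1: at (s, t) = (0.320267, 0.929076), (ds/dtau, dt/dtau) = (0.664740, 1.616786); Gamma_sss = -0.038219, Gamma_sst = 0.051519, Gamma_stt = 0.201077, Gamma_tss = -0.180164, Gamma_tst = 0.242858, Gamma_ttt = 0.947873; k1 = (0.664740, 1.616786, -0.619464, -2.920146)
  k2: at (s, t) = (0.336885, 0.969496), (ds/dtau, dt/dtau) = (0.649253, 1.543782); Gamma_sss = -0.030191, Gamma_sst = 0.051584, Gamma_stt = 0.191401, Gamma_tss = -0.143497, Gamma_tst = 0.245179, Gamma_ttt = 0.909727; k2 = (0.649253, 1.543782, -0.546840, -2.599119)
  k3: at (s, t) = (0.336498, 0.967671), (ds/dtau, dt/dtau) = (0.651069, 1.551808); Gamma_sss = -0.030521, Gamma_sst = 0.051611, Gamma_stt = 0.191720, Gamma_tss = -0.145083, Gamma_tst = 0.245332, Gamma_ttt = 0.911344; k3 = (0.651069, 1.551808, -0.553032, -2.628849)
  k4: at (s, t) = (0.352820, 1.006667), (ds/dtau, dt/dtau) = (0.637088, 1.485343); Gamma_sss = -0.023526, Gamma_sst = 0.051878, Gamma_stt = 0.183796, Gamma_tss = -0.112205, Gamma_tst = 0.247427, Gamma_ttt = 0.876605; k4 = (0.637088, 1.485343, -0.494133, -2.356741)
  Y <- Y + (h/6)(k1 + 2k2 + 2k3 + k4): s = 0.3528, t = 1.0065, ds/dtau = 0.6371, dt/dtau = 1.4857


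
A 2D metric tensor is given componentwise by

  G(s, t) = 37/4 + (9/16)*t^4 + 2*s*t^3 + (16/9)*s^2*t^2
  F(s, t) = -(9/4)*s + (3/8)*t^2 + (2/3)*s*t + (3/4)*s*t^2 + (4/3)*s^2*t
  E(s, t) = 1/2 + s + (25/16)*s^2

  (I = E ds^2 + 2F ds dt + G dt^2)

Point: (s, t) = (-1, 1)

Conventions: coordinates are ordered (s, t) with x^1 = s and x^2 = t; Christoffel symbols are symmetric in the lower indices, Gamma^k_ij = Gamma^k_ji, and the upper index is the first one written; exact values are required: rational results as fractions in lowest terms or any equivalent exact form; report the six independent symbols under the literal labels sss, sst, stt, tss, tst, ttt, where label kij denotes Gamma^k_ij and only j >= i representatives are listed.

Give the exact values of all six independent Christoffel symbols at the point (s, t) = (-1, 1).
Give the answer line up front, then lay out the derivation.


Answer: Gamma_sss = -2981/8593, Gamma_sst = 13664/25779, Gamma_stt = 143224/77337, Gamma_tss = -2346/8593, Gamma_tst = -1904/8593, Gamma_ttt = -12914/25779

E = 17/16, F = 61/24, G = 1381/144 at the point
E_s = -17/8, E_t = 0, F_s = -7/2, F_t = -1/12, G_s = -14/9, G_t = -7/36
EG - F^2 = 8593/2304;  g^inv = (2304/8593) * [[1381/144, -61/24], [-61/24, 17/16]]
first-kind symbols [ij,l] = (1/2)(d_i g_jl + d_j g_il - d_l g_ij): [ss,s] = E_s/2 = -17/16, [ss,t] = F_s - E_t/2 = -7/2, [st,s] = E_t/2 = 0, [st,t] = G_s/2 = -7/9, [tt,s] = F_t - G_s/2 = 25/36, [tt,t] = G_t/2 = -7/72
Gamma^s_ij = (G*[ij,s] - F*[ij,t])/(EG - F^2), Gamma^t_ij = (E*[ij,t] - F*[ij,s])/(EG - F^2)


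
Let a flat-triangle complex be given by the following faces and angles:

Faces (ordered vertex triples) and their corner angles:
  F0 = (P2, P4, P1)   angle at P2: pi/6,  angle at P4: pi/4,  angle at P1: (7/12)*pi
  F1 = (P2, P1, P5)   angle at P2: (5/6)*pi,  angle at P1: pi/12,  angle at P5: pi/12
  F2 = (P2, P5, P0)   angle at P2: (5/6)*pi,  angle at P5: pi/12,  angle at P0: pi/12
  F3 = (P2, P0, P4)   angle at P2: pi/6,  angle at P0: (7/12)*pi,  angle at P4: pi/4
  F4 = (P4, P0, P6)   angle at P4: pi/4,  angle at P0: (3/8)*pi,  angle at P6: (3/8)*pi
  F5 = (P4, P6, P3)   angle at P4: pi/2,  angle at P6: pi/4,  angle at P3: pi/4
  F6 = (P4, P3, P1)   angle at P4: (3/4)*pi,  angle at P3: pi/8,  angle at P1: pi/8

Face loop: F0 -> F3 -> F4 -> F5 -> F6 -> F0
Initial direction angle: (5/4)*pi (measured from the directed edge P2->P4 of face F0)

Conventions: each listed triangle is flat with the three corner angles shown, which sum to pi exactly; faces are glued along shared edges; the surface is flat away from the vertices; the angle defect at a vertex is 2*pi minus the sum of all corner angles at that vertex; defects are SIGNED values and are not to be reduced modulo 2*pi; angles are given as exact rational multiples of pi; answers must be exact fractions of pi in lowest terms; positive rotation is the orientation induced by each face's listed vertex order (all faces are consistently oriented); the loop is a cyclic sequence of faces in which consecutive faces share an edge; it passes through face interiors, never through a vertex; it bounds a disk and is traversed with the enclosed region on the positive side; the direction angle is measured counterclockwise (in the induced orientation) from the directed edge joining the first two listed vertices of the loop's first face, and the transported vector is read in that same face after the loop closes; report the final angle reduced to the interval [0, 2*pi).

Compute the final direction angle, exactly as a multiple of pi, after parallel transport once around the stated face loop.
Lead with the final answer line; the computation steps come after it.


Answer: final direction angle = (5/4)*pi

enclosed vertex P4: corner angles sum to 2*pi, defect = 2*pi - 2*pi = 0
holonomy = initial angle + sum of enclosed defects (mod 2*pi), positive in the induced orientation
final angle = (5/4)*pi + 0 = (5/4)*pi (mod 2*pi)


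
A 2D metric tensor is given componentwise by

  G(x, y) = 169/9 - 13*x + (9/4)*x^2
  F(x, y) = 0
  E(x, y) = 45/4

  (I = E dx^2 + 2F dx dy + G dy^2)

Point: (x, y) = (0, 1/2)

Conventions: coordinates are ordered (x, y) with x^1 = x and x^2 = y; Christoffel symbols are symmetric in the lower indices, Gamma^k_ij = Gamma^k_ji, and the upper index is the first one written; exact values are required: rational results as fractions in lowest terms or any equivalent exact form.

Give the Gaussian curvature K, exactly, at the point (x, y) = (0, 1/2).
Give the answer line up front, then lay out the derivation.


Answer: K = 0

E = 45/4, F = 0, G = 169/9, EG - F^2 = 845/4 at the point
E_x = 0, E_y = 0, F_x = 0, F_y = 0, G_x = -13, G_y = 0
E_yy = 0, F_xy = 0, G_xx = 9/2
Evaluate Brioschi's two determinant matrices M1, M2 and divide by (EG - F^2)^2.
M1 = [[-E_yy/2 + F_xy - G_xx/2, E_x/2, F_x - E_y/2], [F_y - G_x/2, E, F], [G_y/2, F, G]] = [[-9/4, 0, 0], [13/2, 45/4, 0], [0, 0, 169/9]]; det M1 = -7605/16
M2 = [[0, E_y/2, G_x/2], [E_y/2, E, F], [G_x/2, F, G]] = [[0, 0, -13/2], [0, 45/4, 0], [-13/2, 0, 169/9]]; det M2 = -7605/16
det M1 - det M2 = 0; K = 0 / (845/4)^2 = 0


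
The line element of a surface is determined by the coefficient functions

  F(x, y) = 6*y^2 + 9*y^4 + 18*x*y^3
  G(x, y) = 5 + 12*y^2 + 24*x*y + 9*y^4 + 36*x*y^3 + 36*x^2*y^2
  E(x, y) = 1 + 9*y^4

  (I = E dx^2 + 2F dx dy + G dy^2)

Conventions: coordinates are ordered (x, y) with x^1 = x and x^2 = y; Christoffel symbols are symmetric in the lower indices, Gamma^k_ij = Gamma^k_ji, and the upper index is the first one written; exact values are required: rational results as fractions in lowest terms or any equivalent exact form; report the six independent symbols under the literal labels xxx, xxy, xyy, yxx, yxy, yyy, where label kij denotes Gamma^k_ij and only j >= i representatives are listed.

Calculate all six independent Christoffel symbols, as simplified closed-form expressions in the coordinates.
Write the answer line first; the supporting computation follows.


Answer: Gamma_xxx = 0, Gamma_xxy = 18*y^3/(36*x^2*y^2 + 36*x*y^3 + 24*x*y + 18*y^4 + 12*y^2 + 5), Gamma_xyy = (18*x*y^2 + 18*y^3)/(36*x^2*y^2 + 36*x*y^3 + 24*x*y + 18*y^4 + 12*y^2 + 5), Gamma_yxx = 0, Gamma_yxy = (36*x*y^2 + 18*y^3 + 12*y)/(36*x^2*y^2 + 36*x*y^3 + 24*x*y + 18*y^4 + 12*y^2 + 5), Gamma_yyy = (36*x^2*y + 54*x*y^2 + 12*x + 18*y^3 + 12*y)/(36*x^2*y^2 + 36*x*y^3 + 24*x*y + 18*y^4 + 12*y^2 + 5)

E = 1 + 9*y^4; F = 6*y^2 + 9*y^4 + 18*x*y^3; G = 5 + 12*y^2 + 24*x*y + 9*y^4 + 36*x*y^3 + 36*x^2*y^2
Gamma^k_ij = (1/2) g^{kl} (d_i g_jl + d_j g_il - d_l g_ij), with g^inv = (1/(EG-F^2)) [[G, -F], [-F, E]]
first partials: E_x = 0, E_y = 36*y^3, F_x = 18*y^3, F_y = 12*y + 36*y^3 + 54*x*y^2, G_x = 24*y + 36*y^3 + 72*x*y^2, G_y = 24*y + 24*x + 36*y^3 + 108*x*y^2 + 72*x^2*y
D = EG - F^2 = 5 + 12*y^2 + 24*x*y + 18*y^4 + 36*x*y^3 + 36*x^2*y^2
expanded: Gamma^x_xx = (G E_x - 2F F_x + F E_y)/(2D), Gamma^x_xy = (G E_y - F G_x)/(2D), Gamma^x_yy = (2G F_y - G G_x - F G_y)/(2D), Gamma^y_xx = (2E F_x - E E_y - F E_x)/(2D), Gamma^y_xy = (E G_x - F E_y)/(2D), Gamma^y_yy = (E G_y - 2F F_y + F G_x)/(2D); substitute and cancel common factors
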